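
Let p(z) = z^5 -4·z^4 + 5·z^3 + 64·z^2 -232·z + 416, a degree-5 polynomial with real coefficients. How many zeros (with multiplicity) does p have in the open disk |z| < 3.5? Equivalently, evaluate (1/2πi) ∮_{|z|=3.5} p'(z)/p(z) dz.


The zeros of p are: (2 + 3i), (2 - 3i), -4, (2 + 2i), (2 - 2i).
Their magnitudes are: 3.606, 3.606, 4, 2.828, 2.828.
Zeros with |z| < R = 3.5: (2 + 2i), (2 - 2i).
Count = 2.
By the argument principle, (1/2πi) ∮_{|z|=R} p'(z)/p(z) dz equals exactly this count.

Number of zeros inside |z| < 3.5: 2.


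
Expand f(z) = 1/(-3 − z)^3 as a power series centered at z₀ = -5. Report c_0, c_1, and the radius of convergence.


Let w = z − z₀, so z = z₀ + w.
Then -3 − z = -3 − (z₀ + w) = (-3 − z₀) − w = 2 − w.
f(z) = 1/(2 − w)^3 = (1/(2)^3) · (1 − w/(2))^{−3}.
By the binomial series (1−u)^{−3} = Σ_{n≥0} C(n+2, 2) u^n for |u|<1, with u = w/(2):
  c_n = C(n+2, 2) / (2)^(n+3).
  c_0 = 1/(2)^3 = 1/8.
  c_1 = 3/(2)^4 = 3/16.
The series is valid for |w/d| < 1, i.e. |z − z₀| < |d|.
Radius of convergence: R = |-3 − z₀| = |2| = 2 (distance from z₀ to the singularity z = -3).

c_0 = 1/8, c_1 = 3/16; R = 2.


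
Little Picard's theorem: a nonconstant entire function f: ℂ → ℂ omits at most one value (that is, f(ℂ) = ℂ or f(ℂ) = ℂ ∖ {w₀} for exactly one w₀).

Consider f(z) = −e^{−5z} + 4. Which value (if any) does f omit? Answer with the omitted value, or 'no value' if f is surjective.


Little Picard bounds the complement of f(ℂ) to at most one point.
e^{−5z} is never zero on ℂ, so -1·e^{−5z} takes every value in ℂ ∖ {0}. Adding 4 shifts the range to ℂ ∖ {4}. Thus f omits exactly the value 4.

Omitted value: 4.


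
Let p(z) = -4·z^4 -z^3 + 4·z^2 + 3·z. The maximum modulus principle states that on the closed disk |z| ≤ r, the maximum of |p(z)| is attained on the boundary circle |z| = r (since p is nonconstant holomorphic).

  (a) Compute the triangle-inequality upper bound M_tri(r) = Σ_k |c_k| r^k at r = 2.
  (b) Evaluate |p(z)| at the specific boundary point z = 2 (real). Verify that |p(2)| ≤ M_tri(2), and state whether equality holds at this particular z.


Coefficients: c_0 = 0, c_1 = 3, c_2 = 4, c_3 = -1, c_4 = -4. Radius r = 2.
Part (a). Triangle bound: M_tri(r) = Σ_k |c_k| r^k
  = |0|·2^0 + |3|·2^1 + |4|·2^2 + |-1|·2^3 + |-4|·2^4
  = 0 + 6 + 16 + 8 + 64 = 94.
This bounds M(r) := max_{|z|=r} |p(z)| from above; equality holds iff all terms c_k z^k can be made to align in phase at a single z on |z|=r.
Part (b). At z = 2 (real, on the circle |z| = r):
  p(2) = (0)·2^0 + (3)·2^1 + (4)·2^2 + (-1)·2^3 + (-4)·2^4 = -50.
  |p(2)| = 50.
Check: |p(2)| = 50 ≤ 94 = M_tri(2). ✓ Equality does not hold at z = 2 (the coefficients have mixed signs, so the terms do not all align in phase there).

M_tri(2) = 94; |p(2)| = 50; equality at z=2: no.


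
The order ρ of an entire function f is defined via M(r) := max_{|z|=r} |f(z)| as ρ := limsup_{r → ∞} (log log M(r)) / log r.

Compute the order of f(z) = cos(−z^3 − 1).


Write cos(w) = (e^{iw} ± e^{−iw})/(2 or 2i), so |cos(w)| ≤ e^{|w|}. With w = −z^3 − 1, |w| ≤ 1r^3 + 1 on |z|=r, giving M(r) ≤ e^{1r^3 + 1} and ρ ≤ 3. For the lower bound, choose z on |z|=r with -1z^3 purely imaginary of modulus 1r^3; then |cos(−z^3 − 1)| grows like e^{1r^3}/2, so ρ ≥ 3. Hence ρ = 3.
Therefore ρ = 3.

Order ρ = 3.


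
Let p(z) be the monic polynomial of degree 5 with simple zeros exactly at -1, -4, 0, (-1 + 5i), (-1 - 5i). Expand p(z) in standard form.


The polynomial is p(z) = ∏_{α ∈ S} (z − α), where S = {-1, -4, 0, (-1 + 5i), (-1 - 5i)}.
Expanding the product yields: p(z) = z^5 + 7·z^4 + 40·z^3 + 138·z^2 + 104·z.
Note conjugate pairs combine to real quadratics: (z − (-1+5i))(z − (-1−5i)) = z² + 2z + 26.
The resulting polynomial has degree 5 and real coefficients as required.

p(z) = z^5 + 7·z^4 + 40·z^3 + 138·z^2 + 104·z.


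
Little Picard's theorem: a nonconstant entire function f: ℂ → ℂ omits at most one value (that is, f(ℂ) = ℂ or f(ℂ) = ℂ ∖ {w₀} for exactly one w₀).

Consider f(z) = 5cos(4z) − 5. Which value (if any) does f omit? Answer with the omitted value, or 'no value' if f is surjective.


Little Picard bounds the complement of f(ℂ) to at most one point.
cos is entire and surjective onto ℂ: for every w ∈ ℂ, cos(ζ) = w has a solution ζ ∈ ℂ (e.g., via the complex inverse arccos). With ζ = 4z this gives z = ζ/(4). Then 5·cos(4z) takes every value in 5·ℂ = ℂ, and adding -5 is a bijection of ℂ. So f is surjective and omits no value. (Note: only on the real line is cos bounded by [−1, 1].)

Omitted value: no value.


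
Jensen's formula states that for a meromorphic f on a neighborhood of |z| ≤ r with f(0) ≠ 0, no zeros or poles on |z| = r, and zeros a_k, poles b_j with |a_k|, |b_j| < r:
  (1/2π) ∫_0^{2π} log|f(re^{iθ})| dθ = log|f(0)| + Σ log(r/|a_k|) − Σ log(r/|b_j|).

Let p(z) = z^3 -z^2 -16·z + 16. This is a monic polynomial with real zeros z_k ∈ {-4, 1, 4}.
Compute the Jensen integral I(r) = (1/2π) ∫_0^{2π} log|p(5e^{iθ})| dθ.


Zeros: -4, 1, 4; r = 5.
Inside |z| < r: -4, 1, 4. Outside (|z| ≥ r): ∅.
p(0) = 16, so log|p(0)| = log(16) = 2.7726.
Apply Jensen: I(r) = log|p(0)| + Σ_k log(r/|z_k|), summed over zeros inside |z| < r.
  log(r/|z_k|) for z_k = -4: log(5/4) = 0.2231
  log(r/|z_k|) for z_k = 1: log(5/1) = 1.6094
  log(r/|z_k|) for z_k = 4: log(5/4) = 0.2231
Sum over inside zeros: 2.0557.
I(r) = log|p(0)| + (inside sum) = 2.7726 + 2.0557 = 4.8283.
Closed form (all zeros inside, monic): I(r) = n·log(r) = 3·log(5) = 4.8283. ✓

I(r) ≈ 4.8283.


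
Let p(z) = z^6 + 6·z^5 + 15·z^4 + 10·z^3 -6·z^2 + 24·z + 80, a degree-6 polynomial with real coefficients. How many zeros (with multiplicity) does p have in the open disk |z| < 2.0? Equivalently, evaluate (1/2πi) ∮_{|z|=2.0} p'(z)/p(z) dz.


The zeros of p are: (-2 + 1i), (-2 - 1i), (-2 + 2i), (-2 - 2i), (1 + 1i), (1 - 1i).
Their magnitudes are: 2.236, 2.236, 2.828, 2.828, 1.414, 1.414.
Zeros with |z| < R = 2.0: (1 + 1i), (1 - 1i).
Count = 2.
By the argument principle, (1/2πi) ∮_{|z|=R} p'(z)/p(z) dz equals exactly this count.

Number of zeros inside |z| < 2.0: 2.


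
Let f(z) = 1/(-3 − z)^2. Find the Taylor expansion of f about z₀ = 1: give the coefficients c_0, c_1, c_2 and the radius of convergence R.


Let w = z − z₀, so z = z₀ + w.
Then -3 − z = -3 − (z₀ + w) = (-3 − z₀) − w = -4 − w.
f(z) = 1/(-4 − w)^2 = (1/(-4)^2) · (1 − w/(-4))^{−2}.
By the binomial series (1−u)^{−2} = Σ_{n≥0} C(n+1, 1) u^n for |u|<1, with u = w/(-4):
  c_n = C(n+1, 1) / (-4)^(n+2).
  c_0 = 1/(-4)^2 = 1/16.
  c_1 = 2/(-4)^3 = -1/32.
  c_2 = 3/(-4)^4 = 3/256.
The series is valid for |w/d| < 1, i.e. |z − z₀| < |d|.
Radius of convergence: R = |-3 − z₀| = |-4| = 4 (distance from z₀ to the singularity z = -3).

c_0 = 1/16, c_1 = -1/32, c_2 = 3/256; R = 4.


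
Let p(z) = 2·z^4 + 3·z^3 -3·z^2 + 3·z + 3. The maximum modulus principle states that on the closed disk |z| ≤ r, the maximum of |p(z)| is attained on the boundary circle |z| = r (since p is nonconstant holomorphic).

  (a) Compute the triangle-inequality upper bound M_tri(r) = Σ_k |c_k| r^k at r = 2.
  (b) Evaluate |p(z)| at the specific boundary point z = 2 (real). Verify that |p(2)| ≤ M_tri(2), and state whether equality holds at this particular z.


Coefficients: c_0 = 3, c_1 = 3, c_2 = -3, c_3 = 3, c_4 = 2. Radius r = 2.
Part (a). Triangle bound: M_tri(r) = Σ_k |c_k| r^k
  = |3|·2^0 + |3|·2^1 + |-3|·2^2 + |3|·2^3 + |2|·2^4
  = 3 + 6 + 12 + 24 + 32 = 77.
This bounds M(r) := max_{|z|=r} |p(z)| from above; equality holds iff all terms c_k z^k can be made to align in phase at a single z on |z|=r.
Part (b). At z = 2 (real, on the circle |z| = r):
  p(2) = (3)·2^0 + (3)·2^1 + (-3)·2^2 + (3)·2^3 + (2)·2^4 = 53.
  |p(2)| = 53.
Check: |p(2)| = 53 ≤ 77 = M_tri(2). ✓ Equality does not hold at z = 2 (the coefficients have mixed signs, so the terms do not all align in phase there).

M_tri(2) = 77; |p(2)| = 53; equality at z=2: no.


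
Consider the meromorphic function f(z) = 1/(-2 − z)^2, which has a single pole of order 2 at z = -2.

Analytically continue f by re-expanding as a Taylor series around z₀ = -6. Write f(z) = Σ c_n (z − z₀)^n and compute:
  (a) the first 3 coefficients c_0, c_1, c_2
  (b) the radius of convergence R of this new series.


Let w = z − z₀, so z = z₀ + w.
Then -2 − z = -2 − (z₀ + w) = (-2 − z₀) − w = 4 − w.
f(z) = 1/(4 − w)^2 = (1/(4)^2) · (1 − w/(4))^{−2}.
By the binomial series (1−u)^{−2} = Σ_{n≥0} C(n+1, 1) u^n for |u|<1, with u = w/(4):
  c_n = C(n+1, 1) / (4)^(n+2).
  c_0 = 1/(4)^2 = 1/16.
  c_1 = 2/(4)^3 = 1/32.
  c_2 = 3/(4)^4 = 3/256.
The series is valid for |w/d| < 1, i.e. |z − z₀| < |d|.
Radius of convergence: R = |-2 − z₀| = |4| = 4 (distance from z₀ to the singularity z = -2).

c_0 = 1/16, c_1 = 1/32, c_2 = 3/256; R = 4.


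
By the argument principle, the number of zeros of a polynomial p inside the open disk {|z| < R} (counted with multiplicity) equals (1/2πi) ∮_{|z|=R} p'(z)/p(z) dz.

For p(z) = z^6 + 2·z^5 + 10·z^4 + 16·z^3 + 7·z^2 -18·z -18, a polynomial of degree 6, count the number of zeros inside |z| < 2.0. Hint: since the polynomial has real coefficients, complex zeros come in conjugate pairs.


The zeros of p are: 1, -1, (-1 + 1i), (-1 - 1i), (0 + 3i), (0 - 3i).
Their magnitudes are: 1, 1, 1.414, 1.414, 3, 3.
Zeros with |z| < R = 2.0: 1, -1, (-1 + 1i), (-1 - 1i).
Count = 4.
By the argument principle, (1/2πi) ∮_{|z|=R} p'(z)/p(z) dz equals exactly this count.

Number of zeros inside |z| < 2.0: 4.


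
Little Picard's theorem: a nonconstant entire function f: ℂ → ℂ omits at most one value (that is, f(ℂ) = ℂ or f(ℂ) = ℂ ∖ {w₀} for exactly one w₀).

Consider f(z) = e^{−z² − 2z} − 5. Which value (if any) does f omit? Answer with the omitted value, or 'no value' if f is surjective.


Little Picard bounds the complement of f(ℂ) to at most one point.
The exponent g(z) = −z² − 2z is a nonconstant polynomial, hence surjective onto ℂ. So e^{g(z)} takes every value in {e^w : w ∈ ℂ} = ℂ ∖ {0}. Adding -5 shifts the range to ℂ ∖ {-5}. f omits exactly -5.

Omitted value: -5.


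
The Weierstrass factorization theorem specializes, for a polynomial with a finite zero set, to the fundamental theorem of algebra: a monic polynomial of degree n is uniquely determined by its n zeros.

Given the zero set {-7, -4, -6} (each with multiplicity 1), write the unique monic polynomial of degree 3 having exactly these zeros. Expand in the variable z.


The polynomial is p(z) = ∏_{α ∈ S} (z − α), where S = {-7, -4, -6}.
Expanding the product yields: p(z) = z^3 + 17·z^2 + 94·z + 168.
The resulting polynomial has degree 3 and real coefficients as required.

p(z) = z^3 + 17·z^2 + 94·z + 168.


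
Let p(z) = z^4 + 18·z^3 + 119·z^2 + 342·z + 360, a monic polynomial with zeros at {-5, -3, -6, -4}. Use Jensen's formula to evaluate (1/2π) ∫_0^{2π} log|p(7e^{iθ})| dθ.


Zeros: -6, -5, -4, -3; r = 7.
Inside |z| < r: -6, -5, -4, -3. Outside (|z| ≥ r): ∅.
p(0) = 360, so log|p(0)| = log(360) = 5.8861.
Apply Jensen: I(r) = log|p(0)| + Σ_k log(r/|z_k|), summed over zeros inside |z| < r.
  log(r/|z_k|) for z_k = -5: log(7/5) = 0.3365
  log(r/|z_k|) for z_k = -3: log(7/3) = 0.8473
  log(r/|z_k|) for z_k = -6: log(7/6) = 0.1542
  log(r/|z_k|) for z_k = -4: log(7/4) = 0.5596
Sum over inside zeros: 1.8975.
I(r) = log|p(0)| + (inside sum) = 5.8861 + 1.8975 = 7.7836.
Closed form (all zeros inside, monic): I(r) = n·log(r) = 4·log(7) = 7.7836. ✓

I(r) ≈ 7.7836.


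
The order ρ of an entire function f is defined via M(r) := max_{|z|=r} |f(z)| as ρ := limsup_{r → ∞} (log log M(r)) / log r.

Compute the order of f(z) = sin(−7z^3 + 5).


Write sin(w) = (e^{iw} ± e^{−iw})/(2 or 2i), so |sin(w)| ≤ e^{|w|}. With w = −7z^3 + 5, |w| ≤ 7r^3 + 5 on |z|=r, giving M(r) ≤ e^{7r^3 + 5} and ρ ≤ 3. For the lower bound, choose z on |z|=r with -7z^3 purely imaginary of modulus 7r^3; then |sin(−7z^3 + 5)| grows like e^{7r^3}/2, so ρ ≥ 3. Hence ρ = 3.
Therefore ρ = 3.

Order ρ = 3.


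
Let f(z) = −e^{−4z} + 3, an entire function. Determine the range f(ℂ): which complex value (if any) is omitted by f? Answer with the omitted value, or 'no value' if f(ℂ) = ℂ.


Little Picard bounds the complement of f(ℂ) to at most one point.
e^{−4z} is never zero on ℂ, so -1·e^{−4z} takes every value in ℂ ∖ {0}. Adding 3 shifts the range to ℂ ∖ {3}. Thus f omits exactly the value 3.

Omitted value: 3.


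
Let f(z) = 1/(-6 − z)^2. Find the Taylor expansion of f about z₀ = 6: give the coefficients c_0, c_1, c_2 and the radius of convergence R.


Let w = z − z₀, so z = z₀ + w.
Then -6 − z = -6 − (z₀ + w) = (-6 − z₀) − w = -12 − w.
f(z) = 1/(-12 − w)^2 = (1/(-12)^2) · (1 − w/(-12))^{−2}.
By the binomial series (1−u)^{−2} = Σ_{n≥0} C(n+1, 1) u^n for |u|<1, with u = w/(-12):
  c_n = C(n+1, 1) / (-12)^(n+2).
  c_0 = 1/(-12)^2 = 1/144.
  c_1 = 2/(-12)^3 = -1/864.
  c_2 = 3/(-12)^4 = 1/6912.
The series is valid for |w/d| < 1, i.e. |z − z₀| < |d|.
Radius of convergence: R = |-6 − z₀| = |-12| = 12 (distance from z₀ to the singularity z = -6).

c_0 = 1/144, c_1 = -1/864, c_2 = 1/6912; R = 12.


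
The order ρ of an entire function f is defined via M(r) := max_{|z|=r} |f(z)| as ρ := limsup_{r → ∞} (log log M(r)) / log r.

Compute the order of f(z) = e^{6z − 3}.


|e^{6z − 3}| = e^{Re(6·z) + -3} ≤ e^{6|z|^1 + -3} = e^{6r^1 + -3} on |z| = r, so ρ ≤ 1. Choosing z on |z|=r so that 6·z is real positive (always possible by picking arg z appropriately) gives |f(z)| = e^{6r^1 + -3}, matching the bound. The additive constant -3 does not affect log log M(r) ~ 1·log r. Hence ρ = 1.
Therefore ρ = 1.

Order ρ = 1.


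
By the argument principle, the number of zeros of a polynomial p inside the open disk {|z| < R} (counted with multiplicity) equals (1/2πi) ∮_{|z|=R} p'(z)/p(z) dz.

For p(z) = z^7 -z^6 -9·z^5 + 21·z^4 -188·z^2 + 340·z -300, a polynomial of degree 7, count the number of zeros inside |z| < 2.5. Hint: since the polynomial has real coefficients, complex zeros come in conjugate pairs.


The zeros of p are: 3, (1 + 2i), (1 - 2i), (1 + 1i), (1 - 1i), (-3 + 1i), (-3 - 1i).
Their magnitudes are: 3, 2.236, 2.236, 1.414, 1.414, 3.162, 3.162.
Zeros with |z| < R = 2.5: (1 + 2i), (1 - 2i), (1 + 1i), (1 - 1i).
Count = 4.
By the argument principle, (1/2πi) ∮_{|z|=R} p'(z)/p(z) dz equals exactly this count.

Number of zeros inside |z| < 2.5: 4.


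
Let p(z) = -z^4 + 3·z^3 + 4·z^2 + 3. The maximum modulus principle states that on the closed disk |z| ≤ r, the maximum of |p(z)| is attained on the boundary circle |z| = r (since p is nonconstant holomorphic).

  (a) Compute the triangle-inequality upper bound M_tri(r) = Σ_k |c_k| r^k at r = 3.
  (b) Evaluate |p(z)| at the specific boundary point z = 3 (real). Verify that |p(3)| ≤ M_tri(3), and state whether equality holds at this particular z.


Coefficients: c_0 = 3, c_1 = 0, c_2 = 4, c_3 = 3, c_4 = -1. Radius r = 3.
Part (a). Triangle bound: M_tri(r) = Σ_k |c_k| r^k
  = |3|·3^0 + |0|·3^1 + |4|·3^2 + |3|·3^3 + |-1|·3^4
  = 3 + 0 + 36 + 81 + 81 = 201.
This bounds M(r) := max_{|z|=r} |p(z)| from above; equality holds iff all terms c_k z^k can be made to align in phase at a single z on |z|=r.
Part (b). At z = 3 (real, on the circle |z| = r):
  p(3) = (3)·3^0 + (0)·3^1 + (4)·3^2 + (3)·3^3 + (-1)·3^4 = 39.
  |p(3)| = 39.
Check: |p(3)| = 39 ≤ 201 = M_tri(3). ✓ Equality does not hold at z = 3 (the coefficients have mixed signs, so the terms do not all align in phase there).

M_tri(3) = 201; |p(3)| = 39; equality at z=3: no.


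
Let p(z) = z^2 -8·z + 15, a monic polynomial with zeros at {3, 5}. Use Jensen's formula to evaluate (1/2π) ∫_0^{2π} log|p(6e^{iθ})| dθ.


Zeros: 3, 5; r = 6.
Inside |z| < r: 3, 5. Outside (|z| ≥ r): ∅.
p(0) = 15, so log|p(0)| = log(15) = 2.7081.
Apply Jensen: I(r) = log|p(0)| + Σ_k log(r/|z_k|), summed over zeros inside |z| < r.
  log(r/|z_k|) for z_k = 3: log(6/3) = 0.6931
  log(r/|z_k|) for z_k = 5: log(6/5) = 0.1823
Sum over inside zeros: 0.8755.
I(r) = log|p(0)| + (inside sum) = 2.7081 + 0.8755 = 3.5835.
Closed form (all zeros inside, monic): I(r) = n·log(r) = 2·log(6) = 3.5835. ✓

I(r) ≈ 3.5835.


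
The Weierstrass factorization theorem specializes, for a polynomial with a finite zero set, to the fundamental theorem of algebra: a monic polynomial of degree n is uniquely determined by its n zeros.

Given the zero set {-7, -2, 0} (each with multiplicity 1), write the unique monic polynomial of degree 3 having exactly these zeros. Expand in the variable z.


The polynomial is p(z) = ∏_{α ∈ S} (z − α), where S = {-7, -2, 0}.
Expanding the product yields: p(z) = z^3 + 9·z^2 + 14·z.
The resulting polynomial has degree 3 and real coefficients as required.

p(z) = z^3 + 9·z^2 + 14·z.


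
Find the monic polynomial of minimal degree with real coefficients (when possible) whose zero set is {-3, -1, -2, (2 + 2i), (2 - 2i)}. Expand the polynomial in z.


The polynomial is p(z) = ∏_{α ∈ S} (z − α), where S = {-3, -1, -2, (2 + 2i), (2 - 2i)}.
Expanding the product yields: p(z) = z^5 + 2·z^4 -5·z^3 + 10·z^2 + 64·z + 48.
Note conjugate pairs combine to real quadratics: (z − (2+2i))(z − (2−2i)) = z² − 4z + 8.
The resulting polynomial has degree 5 and real coefficients as required.

p(z) = z^5 + 2·z^4 -5·z^3 + 10·z^2 + 64·z + 48.


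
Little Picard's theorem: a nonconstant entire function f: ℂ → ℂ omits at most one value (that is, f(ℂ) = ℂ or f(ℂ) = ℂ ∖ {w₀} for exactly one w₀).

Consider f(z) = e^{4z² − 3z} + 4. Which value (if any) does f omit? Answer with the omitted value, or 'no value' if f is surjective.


Little Picard bounds the complement of f(ℂ) to at most one point.
The exponent g(z) = 4z² − 3z is a nonconstant polynomial, hence surjective onto ℂ. So e^{g(z)} takes every value in {e^w : w ∈ ℂ} = ℂ ∖ {0}. Adding 4 shifts the range to ℂ ∖ {4}. f omits exactly 4.

Omitted value: 4.


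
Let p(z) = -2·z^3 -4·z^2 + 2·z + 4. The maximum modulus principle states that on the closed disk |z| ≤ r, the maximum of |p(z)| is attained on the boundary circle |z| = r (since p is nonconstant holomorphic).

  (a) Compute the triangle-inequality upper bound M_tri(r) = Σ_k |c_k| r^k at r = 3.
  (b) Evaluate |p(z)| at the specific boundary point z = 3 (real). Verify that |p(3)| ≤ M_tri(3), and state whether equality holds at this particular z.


Coefficients: c_0 = 4, c_1 = 2, c_2 = -4, c_3 = -2. Radius r = 3.
Part (a). Triangle bound: M_tri(r) = Σ_k |c_k| r^k
  = |4|·3^0 + |2|·3^1 + |-4|·3^2 + |-2|·3^3
  = 4 + 6 + 36 + 54 = 100.
This bounds M(r) := max_{|z|=r} |p(z)| from above; equality holds iff all terms c_k z^k can be made to align in phase at a single z on |z|=r.
Part (b). At z = 3 (real, on the circle |z| = r):
  p(3) = (4)·3^0 + (2)·3^1 + (-4)·3^2 + (-2)·3^3 = -80.
  |p(3)| = 80.
Check: |p(3)| = 80 ≤ 100 = M_tri(3). ✓ Equality does not hold at z = 3 (the coefficients have mixed signs, so the terms do not all align in phase there).

M_tri(3) = 100; |p(3)| = 80; equality at z=3: no.


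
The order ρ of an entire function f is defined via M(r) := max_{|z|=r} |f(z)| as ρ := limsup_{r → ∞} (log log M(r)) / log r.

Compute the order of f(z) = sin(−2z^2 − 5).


Write sin(w) = (e^{iw} ± e^{−iw})/(2 or 2i), so |sin(w)| ≤ e^{|w|}. With w = −2z^2 − 5, |w| ≤ 2r^2 + 5 on |z|=r, giving M(r) ≤ e^{2r^2 + 5} and ρ ≤ 2. For the lower bound, choose z on |z|=r with -2z^2 purely imaginary of modulus 2r^2; then |sin(−2z^2 − 5)| grows like e^{2r^2}/2, so ρ ≥ 2. Hence ρ = 2.
Therefore ρ = 2.

Order ρ = 2.


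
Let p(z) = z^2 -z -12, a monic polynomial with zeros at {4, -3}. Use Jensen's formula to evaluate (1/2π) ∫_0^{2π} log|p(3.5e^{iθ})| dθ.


Zeros: -3, 4; r = 3.5.
Inside |z| < r: -3. Outside (|z| ≥ r): 4.
p(0) = -12, so log|p(0)| = log(12) = 2.4849.
Apply Jensen: I(r) = log|p(0)| + Σ_k log(r/|z_k|), summed over zeros inside |z| < r.
  log(r/|z_k|) for z_k = -3: log(3.5/3) = 0.1542
  Outside zeros (4) contribute nothing to the Jensen sum.
Sum over inside zeros: 0.1542.
I(r) = log|p(0)| + (inside sum) = 2.4849 + 0.1542 = 2.6391.
Note: since some zeros are outside |z| ≤ r, the simplified n·log(r) form does NOT apply — only the inside zeros contribute.

I(r) ≈ 2.6391.


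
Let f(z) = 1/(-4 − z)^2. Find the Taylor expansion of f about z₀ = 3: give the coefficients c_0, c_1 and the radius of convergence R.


Let w = z − z₀, so z = z₀ + w.
Then -4 − z = -4 − (z₀ + w) = (-4 − z₀) − w = -7 − w.
f(z) = 1/(-7 − w)^2 = (1/(-7)^2) · (1 − w/(-7))^{−2}.
By the binomial series (1−u)^{−2} = Σ_{n≥0} C(n+1, 1) u^n for |u|<1, with u = w/(-7):
  c_n = C(n+1, 1) / (-7)^(n+2).
  c_0 = 1/(-7)^2 = 1/49.
  c_1 = 2/(-7)^3 = -2/343.
The series is valid for |w/d| < 1, i.e. |z − z₀| < |d|.
Radius of convergence: R = |-4 − z₀| = |-7| = 7 (distance from z₀ to the singularity z = -4).

c_0 = 1/49, c_1 = -2/343; R = 7.


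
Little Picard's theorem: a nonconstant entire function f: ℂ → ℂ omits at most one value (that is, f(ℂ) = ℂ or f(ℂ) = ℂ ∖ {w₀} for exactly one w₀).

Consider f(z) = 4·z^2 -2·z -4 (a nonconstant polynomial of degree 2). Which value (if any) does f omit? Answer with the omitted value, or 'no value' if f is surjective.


Little Picard bounds the complement of f(ℂ) to at most one point.
For every w ∈ ℂ, the equation p(z) − w = 0 is a nonconstant polynomial in z and hence has at least one root by the fundamental theorem of algebra. So p is surjective onto ℂ, omitting no value.

Omitted value: no value.


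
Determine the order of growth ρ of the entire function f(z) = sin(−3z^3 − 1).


Write sin(w) = (e^{iw} ± e^{−iw})/(2 or 2i), so |sin(w)| ≤ e^{|w|}. With w = −3z^3 − 1, |w| ≤ 3r^3 + 1 on |z|=r, giving M(r) ≤ e^{3r^3 + 1} and ρ ≤ 3. For the lower bound, choose z on |z|=r with -3z^3 purely imaginary of modulus 3r^3; then |sin(−3z^3 − 1)| grows like e^{3r^3}/2, so ρ ≥ 3. Hence ρ = 3.
Therefore ρ = 3.

Order ρ = 3.


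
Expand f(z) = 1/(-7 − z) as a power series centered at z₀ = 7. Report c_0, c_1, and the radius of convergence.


Let w = z − z₀, so z = z₀ + w.
Then -7 − z = -7 − (z₀ + w) = (-7 − z₀) − w = -14 − w.
f(z) = 1/(-14 − w) = (1/(-14)) · 1/(1 − w/(-14)) = Σ_{n≥0} w^n / (-14)^(n+1).
So c_n = 1/(-14)^(n+1):
  c_0 = 1/(-14)^1 = -1/14.
  c_1 = 1/(-14)^2 = 1/196.
The series is valid for |w/d| < 1, i.e. |z − z₀| < |d|.
Radius of convergence: R = |-7 − z₀| = |-14| = 14 (distance from z₀ to the singularity z = -7).

c_0 = -1/14, c_1 = 1/196; R = 14.


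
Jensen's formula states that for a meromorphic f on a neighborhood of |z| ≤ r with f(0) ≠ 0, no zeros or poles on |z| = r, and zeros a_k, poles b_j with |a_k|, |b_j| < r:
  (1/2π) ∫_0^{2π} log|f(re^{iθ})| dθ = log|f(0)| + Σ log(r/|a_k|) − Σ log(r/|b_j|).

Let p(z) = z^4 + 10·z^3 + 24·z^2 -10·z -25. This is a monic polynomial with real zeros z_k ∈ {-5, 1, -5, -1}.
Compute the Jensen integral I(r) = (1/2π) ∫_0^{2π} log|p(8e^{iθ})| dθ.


Zeros: -5, -5, -1, 1; r = 8.
Inside |z| < r: -5, -5, -1, 1. Outside (|z| ≥ r): ∅.
p(0) = -25, so log|p(0)| = log(25) = 3.2189.
Apply Jensen: I(r) = log|p(0)| + Σ_k log(r/|z_k|), summed over zeros inside |z| < r.
  log(r/|z_k|) for z_k = -5: log(8/5) = 0.4700
  log(r/|z_k|) for z_k = 1: log(8/1) = 2.0794
  log(r/|z_k|) for z_k = -5: log(8/5) = 0.4700
  log(r/|z_k|) for z_k = -1: log(8/1) = 2.0794
Sum over inside zeros: 5.0989.
I(r) = log|p(0)| + (inside sum) = 3.2189 + 5.0989 = 8.3178.
Closed form (all zeros inside, monic): I(r) = n·log(r) = 4·log(8) = 8.3178. ✓

I(r) ≈ 8.3178.


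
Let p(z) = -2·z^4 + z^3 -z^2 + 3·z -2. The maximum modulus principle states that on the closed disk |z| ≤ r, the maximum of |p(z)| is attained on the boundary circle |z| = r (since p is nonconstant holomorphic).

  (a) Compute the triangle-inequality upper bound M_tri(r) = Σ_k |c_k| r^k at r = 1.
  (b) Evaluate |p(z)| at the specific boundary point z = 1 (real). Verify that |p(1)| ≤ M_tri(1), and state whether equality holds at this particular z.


Coefficients: c_0 = -2, c_1 = 3, c_2 = -1, c_3 = 1, c_4 = -2. Radius r = 1.
Part (a). Triangle bound: M_tri(r) = Σ_k |c_k| r^k
  = |-2|·1^0 + |3|·1^1 + |-1|·1^2 + |1|·1^3 + |-2|·1^4
  = 2 + 3 + 1 + 1 + 2 = 9.
This bounds M(r) := max_{|z|=r} |p(z)| from above; equality holds iff all terms c_k z^k can be made to align in phase at a single z on |z|=r.
Part (b). At z = 1 (real, on the circle |z| = r):
  p(1) = (-2)·1^0 + (3)·1^1 + (-1)·1^2 + (1)·1^3 + (-2)·1^4 = -1.
  |p(1)| = 1.
Check: |p(1)| = 1 ≤ 9 = M_tri(1). ✓ Equality does not hold at z = 1 (the coefficients have mixed signs, so the terms do not all align in phase there).

M_tri(1) = 9; |p(1)| = 1; equality at z=1: no.


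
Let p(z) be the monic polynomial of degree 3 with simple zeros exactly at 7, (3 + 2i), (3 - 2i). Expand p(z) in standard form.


The polynomial is p(z) = ∏_{α ∈ S} (z − α), where S = {7, (3 + 2i), (3 - 2i)}.
Expanding the product yields: p(z) = z^3 -13·z^2 + 55·z -91.
Note conjugate pairs combine to real quadratics: (z − (3+2i))(z − (3−2i)) = z² − 6z + 13.
The resulting polynomial has degree 3 and real coefficients as required.

p(z) = z^3 -13·z^2 + 55·z -91.


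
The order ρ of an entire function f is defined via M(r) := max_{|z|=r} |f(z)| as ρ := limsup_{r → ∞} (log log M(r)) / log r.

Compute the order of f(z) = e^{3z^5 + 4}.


|e^{3z^5 + 4}| = e^{Re(3·z^5) + 4} ≤ e^{3|z|^5 + 4} = e^{3r^5 + 4} on |z| = r, so ρ ≤ 5. Choosing z on |z|=r so that 3·z^5 is real positive (always possible by picking arg z appropriately) gives |f(z)| = e^{3r^5 + 4}, matching the bound. The additive constant 4 does not affect log log M(r) ~ 5·log r. Hence ρ = 5.
Therefore ρ = 5.

Order ρ = 5.


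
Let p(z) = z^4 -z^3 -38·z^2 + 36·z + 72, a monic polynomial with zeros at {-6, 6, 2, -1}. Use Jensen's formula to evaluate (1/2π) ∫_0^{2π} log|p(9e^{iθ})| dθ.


Zeros: -6, -1, 2, 6; r = 9.
Inside |z| < r: -6, -1, 2, 6. Outside (|z| ≥ r): ∅.
p(0) = 72, so log|p(0)| = log(72) = 4.2767.
Apply Jensen: I(r) = log|p(0)| + Σ_k log(r/|z_k|), summed over zeros inside |z| < r.
  log(r/|z_k|) for z_k = -6: log(9/6) = 0.4055
  log(r/|z_k|) for z_k = 6: log(9/6) = 0.4055
  log(r/|z_k|) for z_k = 2: log(9/2) = 1.5041
  log(r/|z_k|) for z_k = -1: log(9/1) = 2.1972
Sum over inside zeros: 4.5122.
I(r) = log|p(0)| + (inside sum) = 4.2767 + 4.5122 = 8.7889.
Closed form (all zeros inside, monic): I(r) = n·log(r) = 4·log(9) = 8.7889. ✓

I(r) ≈ 8.7889.


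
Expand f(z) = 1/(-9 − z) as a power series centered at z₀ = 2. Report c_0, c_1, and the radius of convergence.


Let w = z − z₀, so z = z₀ + w.
Then -9 − z = -9 − (z₀ + w) = (-9 − z₀) − w = -11 − w.
f(z) = 1/(-11 − w) = (1/(-11)) · 1/(1 − w/(-11)) = Σ_{n≥0} w^n / (-11)^(n+1).
So c_n = 1/(-11)^(n+1):
  c_0 = 1/(-11)^1 = -1/11.
  c_1 = 1/(-11)^2 = 1/121.
The series is valid for |w/d| < 1, i.e. |z − z₀| < |d|.
Radius of convergence: R = |-9 − z₀| = |-11| = 11 (distance from z₀ to the singularity z = -9).

c_0 = -1/11, c_1 = 1/121; R = 11.


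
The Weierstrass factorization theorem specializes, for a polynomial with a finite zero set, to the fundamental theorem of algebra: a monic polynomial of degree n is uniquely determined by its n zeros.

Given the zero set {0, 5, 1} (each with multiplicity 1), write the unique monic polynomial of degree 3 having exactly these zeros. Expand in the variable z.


The polynomial is p(z) = ∏_{α ∈ S} (z − α), where S = {0, 5, 1}.
Expanding the product yields: p(z) = z^3 -6·z^2 + 5·z.
The resulting polynomial has degree 3 and real coefficients as required.

p(z) = z^3 -6·z^2 + 5·z.


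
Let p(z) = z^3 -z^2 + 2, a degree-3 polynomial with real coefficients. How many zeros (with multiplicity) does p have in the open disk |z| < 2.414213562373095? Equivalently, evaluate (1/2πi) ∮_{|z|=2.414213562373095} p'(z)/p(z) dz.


The zeros of p are: -1, (1 + 1i), (1 - 1i).
Their magnitudes are: 1, 1.414, 1.414.
Zeros with |z| < R = 2.414213562373095: -1, (1 + 1i), (1 - 1i).
Count = 3.
By the argument principle, (1/2πi) ∮_{|z|=R} p'(z)/p(z) dz equals exactly this count.

Number of zeros inside |z| < 2.414213562373095: 3.


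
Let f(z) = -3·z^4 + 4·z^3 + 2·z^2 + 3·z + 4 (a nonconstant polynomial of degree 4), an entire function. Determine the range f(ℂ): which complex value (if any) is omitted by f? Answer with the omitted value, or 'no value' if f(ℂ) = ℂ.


Little Picard bounds the complement of f(ℂ) to at most one point.
For every w ∈ ℂ, the equation p(z) − w = 0 is a nonconstant polynomial in z and hence has at least one root by the fundamental theorem of algebra. So p is surjective onto ℂ, omitting no value.

Omitted value: no value.


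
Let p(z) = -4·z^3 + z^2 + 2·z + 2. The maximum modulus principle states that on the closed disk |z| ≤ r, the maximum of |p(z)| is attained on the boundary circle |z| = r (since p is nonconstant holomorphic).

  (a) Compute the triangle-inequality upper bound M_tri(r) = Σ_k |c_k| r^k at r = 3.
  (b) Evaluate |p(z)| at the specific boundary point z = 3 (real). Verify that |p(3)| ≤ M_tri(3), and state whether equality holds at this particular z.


Coefficients: c_0 = 2, c_1 = 2, c_2 = 1, c_3 = -4. Radius r = 3.
Part (a). Triangle bound: M_tri(r) = Σ_k |c_k| r^k
  = |2|·3^0 + |2|·3^1 + |1|·3^2 + |-4|·3^3
  = 2 + 6 + 9 + 108 = 125.
This bounds M(r) := max_{|z|=r} |p(z)| from above; equality holds iff all terms c_k z^k can be made to align in phase at a single z on |z|=r.
Part (b). At z = 3 (real, on the circle |z| = r):
  p(3) = (2)·3^0 + (2)·3^1 + (1)·3^2 + (-4)·3^3 = -91.
  |p(3)| = 91.
Check: |p(3)| = 91 ≤ 125 = M_tri(3). ✓ Equality does not hold at z = 3 (the coefficients have mixed signs, so the terms do not all align in phase there).

M_tri(3) = 125; |p(3)| = 91; equality at z=3: no.


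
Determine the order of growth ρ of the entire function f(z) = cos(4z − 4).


cos(w) is a linear combination of e^{iw} and e^{−iw} (or e^w, e^{−w} in the hyperbolic case), so |cos(w)| ≤ e^{|w|}. With w = 4z − 4, |w| ≤ 4|z| + 4 = 4r + 4 on |z| = r, giving M(r) ≤ e^{4r + 4}, so ρ ≤ 1. On a suitable ray (z = it for sin/cos; z = t for sinh/cosh, t real → ∞), |cos(4z − 4)| grows like e^{4|t|}/2, so ρ ≥ 1. Hence ρ = 1.
Therefore ρ = 1.

Order ρ = 1.


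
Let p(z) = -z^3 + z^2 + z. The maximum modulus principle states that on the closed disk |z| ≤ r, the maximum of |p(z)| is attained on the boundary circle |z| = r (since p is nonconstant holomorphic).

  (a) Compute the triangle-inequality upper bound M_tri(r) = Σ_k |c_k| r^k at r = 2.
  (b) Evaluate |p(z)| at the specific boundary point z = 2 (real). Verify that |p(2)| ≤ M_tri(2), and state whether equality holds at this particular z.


Coefficients: c_0 = 0, c_1 = 1, c_2 = 1, c_3 = -1. Radius r = 2.
Part (a). Triangle bound: M_tri(r) = Σ_k |c_k| r^k
  = |0|·2^0 + |1|·2^1 + |1|·2^2 + |-1|·2^3
  = 0 + 2 + 4 + 8 = 14.
This bounds M(r) := max_{|z|=r} |p(z)| from above; equality holds iff all terms c_k z^k can be made to align in phase at a single z on |z|=r.
Part (b). At z = 2 (real, on the circle |z| = r):
  p(2) = (0)·2^0 + (1)·2^1 + (1)·2^2 + (-1)·2^3 = -2.
  |p(2)| = 2.
Check: |p(2)| = 2 ≤ 14 = M_tri(2). ✓ Equality does not hold at z = 2 (the coefficients have mixed signs, so the terms do not all align in phase there).

M_tri(2) = 14; |p(2)| = 2; equality at z=2: no.


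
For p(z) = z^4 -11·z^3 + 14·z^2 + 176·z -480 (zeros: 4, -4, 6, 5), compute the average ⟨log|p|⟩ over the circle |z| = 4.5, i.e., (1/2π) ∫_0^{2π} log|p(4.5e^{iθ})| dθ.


Zeros: -4, 4, 5, 6; r = 4.5.
Inside |z| < r: -4, 4. Outside (|z| ≥ r): 5, 6.
p(0) = -480, so log|p(0)| = log(480) = 6.1738.
Apply Jensen: I(r) = log|p(0)| + Σ_k log(r/|z_k|), summed over zeros inside |z| < r.
  log(r/|z_k|) for z_k = 4: log(4.5/4) = 0.1178
  log(r/|z_k|) for z_k = -4: log(4.5/4) = 0.1178
  Outside zeros (5, 6) contribute nothing to the Jensen sum.
Sum over inside zeros: 0.2356.
I(r) = log|p(0)| + (inside sum) = 6.1738 + 0.2356 = 6.4094.
Note: since some zeros are outside |z| ≤ r, the simplified n·log(r) form does NOT apply — only the inside zeros contribute.

I(r) ≈ 6.4094.


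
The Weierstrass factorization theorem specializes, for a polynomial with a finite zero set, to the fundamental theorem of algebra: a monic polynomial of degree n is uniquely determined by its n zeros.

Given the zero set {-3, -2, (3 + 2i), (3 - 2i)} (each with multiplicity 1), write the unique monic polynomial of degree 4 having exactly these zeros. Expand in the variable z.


The polynomial is p(z) = ∏_{α ∈ S} (z − α), where S = {-3, -2, (3 + 2i), (3 - 2i)}.
Expanding the product yields: p(z) = z^4 -z^3 -11·z^2 + 29·z + 78.
Note conjugate pairs combine to real quadratics: (z − (3+2i))(z − (3−2i)) = z² − 6z + 13.
The resulting polynomial has degree 4 and real coefficients as required.

p(z) = z^4 -z^3 -11·z^2 + 29·z + 78.


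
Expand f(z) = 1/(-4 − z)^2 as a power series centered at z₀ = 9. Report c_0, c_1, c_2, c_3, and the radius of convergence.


Let w = z − z₀, so z = z₀ + w.
Then -4 − z = -4 − (z₀ + w) = (-4 − z₀) − w = -13 − w.
f(z) = 1/(-13 − w)^2 = (1/(-13)^2) · (1 − w/(-13))^{−2}.
By the binomial series (1−u)^{−2} = Σ_{n≥0} C(n+1, 1) u^n for |u|<1, with u = w/(-13):
  c_n = C(n+1, 1) / (-13)^(n+2).
  c_0 = 1/(-13)^2 = 1/169.
  c_1 = 2/(-13)^3 = -2/2197.
  c_2 = 3/(-13)^4 = 3/28561.
  c_3 = 4/(-13)^5 = -4/371293.
The series is valid for |w/d| < 1, i.e. |z − z₀| < |d|.
Radius of convergence: R = |-4 − z₀| = |-13| = 13 (distance from z₀ to the singularity z = -4).

c_0 = 1/169, c_1 = -2/2197, c_2 = 3/28561, c_3 = -4/371293; R = 13.


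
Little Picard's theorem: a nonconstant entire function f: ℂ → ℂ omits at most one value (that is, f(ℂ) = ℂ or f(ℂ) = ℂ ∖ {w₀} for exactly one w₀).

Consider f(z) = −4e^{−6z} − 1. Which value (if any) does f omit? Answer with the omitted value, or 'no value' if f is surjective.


Little Picard bounds the complement of f(ℂ) to at most one point.
e^{−6z} is never zero on ℂ, so -4·e^{−6z} takes every value in ℂ ∖ {0}. Adding -1 shifts the range to ℂ ∖ {-1}. Thus f omits exactly the value -1.

Omitted value: -1.


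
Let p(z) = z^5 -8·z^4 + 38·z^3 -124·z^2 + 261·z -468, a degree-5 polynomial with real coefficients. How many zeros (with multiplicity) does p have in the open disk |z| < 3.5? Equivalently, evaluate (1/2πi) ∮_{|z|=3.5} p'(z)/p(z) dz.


The zeros of p are: (0 + 3i), (0 - 3i), (2 + 3i), (2 - 3i), 4.
Their magnitudes are: 3, 3, 3.606, 3.606, 4.
Zeros with |z| < R = 3.5: (0 + 3i), (0 - 3i).
Count = 2.
By the argument principle, (1/2πi) ∮_{|z|=R} p'(z)/p(z) dz equals exactly this count.

Number of zeros inside |z| < 3.5: 2.


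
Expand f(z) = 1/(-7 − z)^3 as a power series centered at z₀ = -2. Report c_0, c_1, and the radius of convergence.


Let w = z − z₀, so z = z₀ + w.
Then -7 − z = -7 − (z₀ + w) = (-7 − z₀) − w = -5 − w.
f(z) = 1/(-5 − w)^3 = (1/(-5)^3) · (1 − w/(-5))^{−3}.
By the binomial series (1−u)^{−3} = Σ_{n≥0} C(n+2, 2) u^n for |u|<1, with u = w/(-5):
  c_n = C(n+2, 2) / (-5)^(n+3).
  c_0 = 1/(-5)^3 = -1/125.
  c_1 = 3/(-5)^4 = 3/625.
The series is valid for |w/d| < 1, i.e. |z − z₀| < |d|.
Radius of convergence: R = |-7 − z₀| = |-5| = 5 (distance from z₀ to the singularity z = -7).

c_0 = -1/125, c_1 = 3/625; R = 5.


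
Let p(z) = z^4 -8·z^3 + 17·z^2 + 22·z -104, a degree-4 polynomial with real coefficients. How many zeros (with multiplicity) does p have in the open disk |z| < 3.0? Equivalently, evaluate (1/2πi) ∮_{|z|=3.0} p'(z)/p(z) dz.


The zeros of p are: -2, 4, (3 + 2i), (3 - 2i).
Their magnitudes are: 2, 4, 3.606, 3.606.
Zeros with |z| < R = 3.0: -2.
Count = 1.
By the argument principle, (1/2πi) ∮_{|z|=R} p'(z)/p(z) dz equals exactly this count.

Number of zeros inside |z| < 3.0: 1.


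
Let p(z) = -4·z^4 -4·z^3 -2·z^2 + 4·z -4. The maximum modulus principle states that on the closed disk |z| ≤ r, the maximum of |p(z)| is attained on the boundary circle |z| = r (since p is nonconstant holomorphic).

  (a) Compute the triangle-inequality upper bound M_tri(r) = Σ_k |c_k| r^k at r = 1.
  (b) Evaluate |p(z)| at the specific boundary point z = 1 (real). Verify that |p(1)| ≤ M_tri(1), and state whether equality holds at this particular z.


Coefficients: c_0 = -4, c_1 = 4, c_2 = -2, c_3 = -4, c_4 = -4. Radius r = 1.
Part (a). Triangle bound: M_tri(r) = Σ_k |c_k| r^k
  = |-4|·1^0 + |4|·1^1 + |-2|·1^2 + |-4|·1^3 + |-4|·1^4
  = 4 + 4 + 2 + 4 + 4 = 18.
This bounds M(r) := max_{|z|=r} |p(z)| from above; equality holds iff all terms c_k z^k can be made to align in phase at a single z on |z|=r.
Part (b). At z = 1 (real, on the circle |z| = r):
  p(1) = (-4)·1^0 + (4)·1^1 + (-2)·1^2 + (-4)·1^3 + (-4)·1^4 = -10.
  |p(1)| = 10.
Check: |p(1)| = 10 ≤ 18 = M_tri(1). ✓ Equality does not hold at z = 1 (the coefficients have mixed signs, so the terms do not all align in phase there).

M_tri(1) = 18; |p(1)| = 10; equality at z=1: no.


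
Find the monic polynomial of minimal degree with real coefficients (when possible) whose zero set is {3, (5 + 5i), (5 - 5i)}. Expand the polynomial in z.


The polynomial is p(z) = ∏_{α ∈ S} (z − α), where S = {3, (5 + 5i), (5 - 5i)}.
Expanding the product yields: p(z) = z^3 -13·z^2 + 80·z -150.
Note conjugate pairs combine to real quadratics: (z − (5+5i))(z − (5−5i)) = z² − 10z + 50.
The resulting polynomial has degree 3 and real coefficients as required.

p(z) = z^3 -13·z^2 + 80·z -150.


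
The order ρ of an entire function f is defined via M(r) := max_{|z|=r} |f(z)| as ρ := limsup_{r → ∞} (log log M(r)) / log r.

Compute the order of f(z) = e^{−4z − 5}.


|e^{−4z − 5}| = e^{Re(-4·z) + -5} ≤ e^{4|z|^1 + -5} = e^{4r^1 + -5} on |z| = r, so ρ ≤ 1. Choosing z on |z|=r so that -4·z is real positive (always possible by picking arg z appropriately) gives |f(z)| = e^{4r^1 + -5}, matching the bound. The additive constant -5 does not affect log log M(r) ~ 1·log r. Hence ρ = 1.
Therefore ρ = 1.

Order ρ = 1.


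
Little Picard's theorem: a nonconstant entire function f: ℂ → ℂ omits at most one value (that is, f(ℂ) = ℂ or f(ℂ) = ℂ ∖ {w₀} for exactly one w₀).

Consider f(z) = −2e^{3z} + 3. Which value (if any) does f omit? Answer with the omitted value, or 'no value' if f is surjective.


Little Picard bounds the complement of f(ℂ) to at most one point.
e^{3z} is never zero on ℂ, so -2·e^{3z} takes every value in ℂ ∖ {0}. Adding 3 shifts the range to ℂ ∖ {3}. Thus f omits exactly the value 3.

Omitted value: 3.


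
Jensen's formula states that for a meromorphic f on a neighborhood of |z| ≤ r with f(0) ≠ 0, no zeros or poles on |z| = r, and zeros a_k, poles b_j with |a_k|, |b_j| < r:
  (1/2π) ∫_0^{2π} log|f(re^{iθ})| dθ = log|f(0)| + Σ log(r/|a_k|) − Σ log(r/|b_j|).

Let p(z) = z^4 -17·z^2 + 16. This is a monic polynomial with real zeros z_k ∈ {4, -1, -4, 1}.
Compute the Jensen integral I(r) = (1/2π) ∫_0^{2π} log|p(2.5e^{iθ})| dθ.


Zeros: -4, -1, 1, 4; r = 2.5.
Inside |z| < r: -1, 1. Outside (|z| ≥ r): -4, 4.
p(0) = 16, so log|p(0)| = log(16) = 2.7726.
Apply Jensen: I(r) = log|p(0)| + Σ_k log(r/|z_k|), summed over zeros inside |z| < r.
  log(r/|z_k|) for z_k = -1: log(2.5/1) = 0.9163
  log(r/|z_k|) for z_k = 1: log(2.5/1) = 0.9163
  Outside zeros (-4, 4) contribute nothing to the Jensen sum.
Sum over inside zeros: 1.8326.
I(r) = log|p(0)| + (inside sum) = 2.7726 + 1.8326 = 4.6052.
Note: since some zeros are outside |z| ≤ r, the simplified n·log(r) form does NOT apply — only the inside zeros contribute.

I(r) ≈ 4.6052.
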